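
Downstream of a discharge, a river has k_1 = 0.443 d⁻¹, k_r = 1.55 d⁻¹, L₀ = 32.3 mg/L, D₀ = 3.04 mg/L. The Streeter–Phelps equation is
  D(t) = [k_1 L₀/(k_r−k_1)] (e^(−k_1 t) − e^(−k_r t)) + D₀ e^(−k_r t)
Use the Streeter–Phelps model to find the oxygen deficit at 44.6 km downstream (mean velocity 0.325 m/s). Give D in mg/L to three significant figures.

D ≈ 5.55 mg/L

Travel time t = x/v = 44.6 km / (0.325 m/s) = 44600 m / 0.325 m/s = 137200 s = 1.588 d.
k_1 L₀/(k_r−k_1) = 0.443×32.3/(1.55−0.443) = 14.31/1.107 = 12.93 mg/L.
e^(−k_1 t) = e^(−0.443×1.588) = 0.4948; e^(−k_r t) = e^(−1.55×1.588) = 0.08527.
D = 12.93 × (0.4948 − 0.08527) + 3.04 × 0.08527 = 5.293 + 0.2592 = 5.553 mg/L.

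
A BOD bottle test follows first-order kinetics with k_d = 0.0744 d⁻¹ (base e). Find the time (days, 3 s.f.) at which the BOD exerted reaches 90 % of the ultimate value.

y/L₀ = 1 − e^(−k_d t) = 0.90 ⇒ e^(−k_d t) = 0.100
t = −ln(0.100) / 0.0744 = 2.303 / 0.0744 = 30.95 d.

t ≈ 30.9 d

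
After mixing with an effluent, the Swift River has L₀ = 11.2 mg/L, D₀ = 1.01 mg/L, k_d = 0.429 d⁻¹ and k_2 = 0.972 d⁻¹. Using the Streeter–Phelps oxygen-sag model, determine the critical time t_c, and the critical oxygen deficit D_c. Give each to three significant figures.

With k_2/k_d = 2.266 and 1 − D₀(k_2−k_d)/(k_d L₀) = 0.8859,
t_c = ln(2.266 × 0.8859) / (0.972 − 0.429) = ln(2.007) / 0.5430 = 0.6967/0.5430 = 1.283 d.
L(t_c) = L₀ e^(−k_d t_c) = 11.2 × 0.5767 = 6.459 mg/L, and at the critical point k_2 D_c = k_d L, so D_c = (0.429/0.972) × 6.459 = 2.851 mg/L.

t_c ≈ 1.28 d; D_c ≈ 2.85 mg/L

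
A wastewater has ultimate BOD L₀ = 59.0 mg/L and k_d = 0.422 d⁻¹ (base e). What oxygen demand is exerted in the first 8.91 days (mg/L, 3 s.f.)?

y ≈ 57.6 mg/L

y_t = L₀(1 − e^(−k_d t)) = 59.0 × (1 − e^(−0.422×8.91))
= 59.0 × (1 − 0.02328) = 59.0 × 0.9767 = 57.63 mg/L.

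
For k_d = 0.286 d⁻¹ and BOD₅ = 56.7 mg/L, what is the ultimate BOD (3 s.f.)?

BOD₅ = L₀(1 − e^(−5k_d)) ⇒ L₀ = BOD₅ / (1 − e^(−5×0.286))
= 56.7 / (1 − 0.2393) = 56.7 / 0.7607 = 74.54 mg/L.

L₀ ≈ 74.5 mg/L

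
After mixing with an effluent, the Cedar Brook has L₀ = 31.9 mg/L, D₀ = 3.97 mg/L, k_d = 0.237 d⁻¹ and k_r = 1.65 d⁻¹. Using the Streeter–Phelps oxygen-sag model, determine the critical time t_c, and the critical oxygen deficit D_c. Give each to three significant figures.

t_c ≈ 0.415 d; D_c ≈ 4.15 mg/L

With k_r/k_d = 6.962 and 1 − D₀(k_r−k_d)/(k_d L₀) = 0.2580,
t_c = ln(6.962 × 0.2580) / (1.65 − 0.237) = ln(1.796) / 1.413 = 0.5857/1.413 = 0.4145 d.
L(t_c) = L₀ e^(−k_d t_c) = 31.9 × 0.9064 = 28.91 mg/L, and at the critical point k_r D_c = k_d L, so D_c = (0.237/1.65) × 28.91 = 4.153 mg/L.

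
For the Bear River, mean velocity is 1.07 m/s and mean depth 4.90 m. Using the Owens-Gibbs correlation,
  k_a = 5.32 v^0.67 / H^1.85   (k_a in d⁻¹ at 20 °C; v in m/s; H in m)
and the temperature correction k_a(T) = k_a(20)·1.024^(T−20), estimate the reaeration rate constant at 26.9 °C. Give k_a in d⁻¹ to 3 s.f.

k_a ≈ 0.347 d⁻¹

k_a(20) = 5.32 × 1.07^0.67 / 4.90^1.85 = 5.32 × 1.046 / 18.92 = 0.2943 d⁻¹.
k_a(26.9) = 0.2943 × 1.024^(26.9−20) = 0.2943 × 1.178 = 0.3466 d⁻¹.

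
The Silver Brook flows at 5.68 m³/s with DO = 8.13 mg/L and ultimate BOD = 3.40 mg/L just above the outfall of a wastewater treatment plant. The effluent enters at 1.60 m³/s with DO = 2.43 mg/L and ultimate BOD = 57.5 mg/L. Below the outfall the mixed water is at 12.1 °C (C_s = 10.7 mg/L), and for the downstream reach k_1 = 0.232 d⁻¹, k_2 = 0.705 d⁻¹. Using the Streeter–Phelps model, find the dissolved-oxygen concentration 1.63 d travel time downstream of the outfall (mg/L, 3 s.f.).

Mixed DO = (5.68×8.13 + 1.60×2.43)/(5.68+1.60) = 50.07/7.280 = 6.877 mg/L.
Mixed L₀ = (5.68×3.40 + 1.60×57.5)/(7.280) = 111.3/7.280 = 15.29 mg/L.
Initial deficit D₀ = C_s − DO₀ = 10.7 − 6.877 = 3.823 mg/L.
D(1.63) = [0.232×15.29/(0.705−0.232)](e^(−0.232×1.63) − e^(−0.705×1.63)) + 3.823 e^(−0.705×1.63)
= 7.500 × (0.6851 − 0.3169) + 3.823 × 0.3169 = 3.973 mg/L.
DO = 10.7 − 3.973 = 6.727 mg/L.

DO ≈ 6.73 mg/L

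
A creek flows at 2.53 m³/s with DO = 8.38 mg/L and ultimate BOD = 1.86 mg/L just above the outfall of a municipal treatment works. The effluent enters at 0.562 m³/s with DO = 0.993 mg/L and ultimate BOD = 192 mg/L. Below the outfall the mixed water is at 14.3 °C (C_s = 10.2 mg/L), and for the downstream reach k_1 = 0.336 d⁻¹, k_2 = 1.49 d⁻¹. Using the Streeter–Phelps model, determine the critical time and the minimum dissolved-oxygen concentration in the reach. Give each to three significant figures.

t_c ≈ 0.984 d; minimum DO ≈ 4.30 mg/L

Mixed DO = (2.53×8.38 + 0.562×0.993)/(2.53+0.562) = 21.76/3.092 = 7.037 mg/L.
Mixed L₀ = (2.53×1.86 + 0.562×192)/(3.092) = 112.6/3.092 = 36.42 mg/L.
Initial deficit D₀ = C_s − DO₀ = 10.2 − 7.037 = 3.163 mg/L.
t_c = (1/1.154) ln[(1.49/0.336)(1 − 3.163×1.154/(0.336×36.42))] = 0.8666 × ln(3.112) = 0.9837 d.
D_c = (0.336/1.49) × 36.42 × e^(−0.336×0.9837) = 0.2255 × 36.42 × 0.7185 = 5.901 mg/L.
Minimum DO = 10.2 − 5.901 = 4.299 mg/L.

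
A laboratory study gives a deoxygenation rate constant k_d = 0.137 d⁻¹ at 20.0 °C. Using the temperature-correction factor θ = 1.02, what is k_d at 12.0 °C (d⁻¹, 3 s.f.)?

k_d ≈ 0.117 d⁻¹

k_d(T₂) = k_d(T₁) · θ^(T₂−T₁) = 0.137 × 1.02^(12.0−20.0)
= 0.137 × 1.02^-8.00 = 0.137 × 0.8535 = 0.1169 d⁻¹.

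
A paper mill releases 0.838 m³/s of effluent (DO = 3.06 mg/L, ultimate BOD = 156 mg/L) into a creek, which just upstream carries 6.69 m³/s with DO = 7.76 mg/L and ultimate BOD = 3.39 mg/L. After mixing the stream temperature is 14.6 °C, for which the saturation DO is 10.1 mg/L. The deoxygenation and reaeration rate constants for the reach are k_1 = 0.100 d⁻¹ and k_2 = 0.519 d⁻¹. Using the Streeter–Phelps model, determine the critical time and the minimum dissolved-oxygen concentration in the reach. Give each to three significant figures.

t_c ≈ 1.81 d; minimum DO ≈ 6.82 mg/L

Mixed DO = (6.69×7.76 + 0.838×3.06)/(6.69+0.838) = 54.48/7.528 = 7.237 mg/L.
Mixed L₀ = (6.69×3.39 + 0.838×156)/(7.528) = 153.4/7.528 = 20.38 mg/L.
Initial deficit D₀ = C_s − DO₀ = 10.1 − 7.237 = 2.863 mg/L.
t_c = (1/0.4190) ln[(0.519/0.100)(1 − 2.863×0.4190/(0.100×20.38))] = 2.387 × ln(2.135) = 1.810 d.
D_c = (0.100/0.519) × 20.38 × e^(−0.100×1.810) = 0.1927 × 20.38 × 0.8345 = 3.276 mg/L.
Minimum DO = 10.1 − 3.276 = 6.824 mg/L.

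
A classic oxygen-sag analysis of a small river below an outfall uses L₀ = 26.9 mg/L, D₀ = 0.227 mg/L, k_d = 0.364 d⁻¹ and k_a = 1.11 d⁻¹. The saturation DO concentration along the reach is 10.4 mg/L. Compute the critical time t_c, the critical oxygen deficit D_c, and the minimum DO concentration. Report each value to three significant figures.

t_c = [1/(k_a−k_d)] ln[(k_a/k_d)(1 − D₀(k_a−k_d)/(k_d L₀))]
= [1/(1.11−0.364)] ln[(1.11/0.364)(1 − 0.227×0.7460/(0.364×26.9))]
= (1/0.7460) ln[3.049 × 0.9827] = 1.340 × ln(2.997) = 1.340 × 1.098 = 1.471 d.
D_c = (k_d/k_a) L₀ e^(−k_d t_c) = (0.364/1.11) × 26.9 × e^(−0.364×1.471) = 0.3279 × 26.9 × 0.5854 = 5.164 mg/L.
Minimum DO = C_s − D_c = 10.4 − 5.164 = 5.236 mg/L.

t_c ≈ 1.47 d; D_c ≈ 5.16 mg/L; min DO ≈ 5.24 mg/L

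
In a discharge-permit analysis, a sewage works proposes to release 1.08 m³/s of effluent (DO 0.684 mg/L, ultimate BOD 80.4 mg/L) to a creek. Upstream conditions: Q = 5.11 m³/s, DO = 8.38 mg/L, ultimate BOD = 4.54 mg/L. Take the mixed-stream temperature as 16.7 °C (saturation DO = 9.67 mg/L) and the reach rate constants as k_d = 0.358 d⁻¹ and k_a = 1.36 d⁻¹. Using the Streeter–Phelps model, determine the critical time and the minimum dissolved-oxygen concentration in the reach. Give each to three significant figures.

Mixed DO = (5.11×8.38 + 1.08×0.684)/(5.11+1.08) = 43.56/6.190 = 7.037 mg/L.
Mixed L₀ = (5.11×4.54 + 1.08×80.4)/(6.190) = 110.0/6.190 = 17.78 mg/L.
Initial deficit D₀ = C_s − DO₀ = 9.67 − 7.037 = 2.633 mg/L.
t_c = (1/1.002) ln[(1.36/0.358)(1 − 2.633×1.002/(0.358×17.78))] = 0.9980 × ln(2.224) = 0.7977 d.
D_c = (0.358/1.36) × 17.78 × e^(−0.358×0.7977) = 0.2632 × 17.78 × 0.7516 = 3.517 mg/L.
Minimum DO = 9.67 − 3.517 = 6.153 mg/L.

t_c ≈ 0.798 d; minimum DO ≈ 6.15 mg/L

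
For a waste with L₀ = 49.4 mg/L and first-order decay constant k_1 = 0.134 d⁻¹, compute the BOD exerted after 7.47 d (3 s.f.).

y_t = L₀(1 − e^(−k_1 t)) = 49.4 × (1 − e^(−0.134×7.47))
= 49.4 × (1 − 0.3675) = 49.4 × 0.6325 = 31.24 mg/L.

y ≈ 31.2 mg/L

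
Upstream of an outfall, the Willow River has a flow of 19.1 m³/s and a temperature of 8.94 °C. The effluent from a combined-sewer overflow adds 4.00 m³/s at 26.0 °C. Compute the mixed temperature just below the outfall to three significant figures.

Flow-weighted mixing: C = (Q_r C_r + Q_w C_w)/(Q_r + Q_w)
= (19.1×8.94 + 4.00×26.0)/(19.1 + 4.00) = 274.8/23.10 = 11.89 °C.

11.9 °C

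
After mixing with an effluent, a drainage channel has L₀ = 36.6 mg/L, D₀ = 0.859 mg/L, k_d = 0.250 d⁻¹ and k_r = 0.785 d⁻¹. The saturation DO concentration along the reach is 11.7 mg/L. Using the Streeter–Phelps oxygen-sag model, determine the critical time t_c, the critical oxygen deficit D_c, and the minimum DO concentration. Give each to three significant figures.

With k_r/k_d = 3.140 and 1 − D₀(k_r−k_d)/(k_d L₀) = 0.9498,
t_c = ln(3.140 × 0.9498) / (0.785 − 0.250) = ln(2.982) / 0.5350 = 1.093/0.5350 = 2.042 d.
L(t_c) = L₀ e^(−k_d t_c) = 36.6 × 0.6001 = 21.96 mg/L, and at the critical point k_r D_c = k_d L, so D_c = (0.250/0.785) × 21.96 = 6.995 mg/L.
Minimum DO = C_s − D_c = 11.7 − 6.995 = 4.705 mg/L.

t_c ≈ 2.04 d; D_c ≈ 7.00 mg/L; min DO ≈ 4.70 mg/L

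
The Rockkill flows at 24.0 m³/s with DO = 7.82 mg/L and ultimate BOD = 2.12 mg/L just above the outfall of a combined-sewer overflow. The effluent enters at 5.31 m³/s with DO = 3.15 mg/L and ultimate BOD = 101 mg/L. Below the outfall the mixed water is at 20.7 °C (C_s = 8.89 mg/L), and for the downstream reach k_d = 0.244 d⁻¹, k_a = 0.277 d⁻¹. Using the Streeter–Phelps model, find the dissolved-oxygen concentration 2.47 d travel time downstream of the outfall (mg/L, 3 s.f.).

Mixed DO = (24.0×7.82 + 5.31×3.15)/(24.0+5.31) = 204.4/29.31 = 6.974 mg/L.
Mixed L₀ = (24.0×2.12 + 5.31×101)/(29.31) = 587.2/29.31 = 20.03 mg/L.
Initial deficit D₀ = C_s − DO₀ = 8.89 − 6.974 = 1.916 mg/L.
D(2.47) = [0.244×20.03/(0.277−0.244)](e^(−0.244×2.47) − e^(−0.277×2.47)) + 1.916 e^(−0.277×2.47)
= 148.1 × (0.5473 − 0.5045) + 1.916 × 0.5045 = 7.313 mg/L.
DO = 8.89 − 7.313 = 1.577 mg/L.

DO ≈ 1.58 mg/L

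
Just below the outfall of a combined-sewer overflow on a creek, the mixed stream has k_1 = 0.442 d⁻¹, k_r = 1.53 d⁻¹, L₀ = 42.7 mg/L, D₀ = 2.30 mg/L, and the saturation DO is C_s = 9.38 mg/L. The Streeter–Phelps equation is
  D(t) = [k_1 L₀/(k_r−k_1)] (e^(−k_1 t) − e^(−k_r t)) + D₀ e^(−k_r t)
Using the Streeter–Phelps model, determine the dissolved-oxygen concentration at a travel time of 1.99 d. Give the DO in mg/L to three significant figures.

DO ≈ 2.90 mg/L

k_1 L₀/(k_r−k_1) = 0.442×42.7/(1.53−0.442) = 18.87/1.088 = 17.35 mg/L.
e^(−k_1 t) = e^(−0.442×1.990) = 0.4150; e^(−k_r t) = e^(−1.53×1.990) = 0.04761.
D = 17.35 × (0.4150 − 0.04761) + 2.30 × 0.04761 = 6.372 + 0.1095 = 6.482 mg/L.
DO = C_s − D = 9.38 − 6.482 = 2.898 mg/L.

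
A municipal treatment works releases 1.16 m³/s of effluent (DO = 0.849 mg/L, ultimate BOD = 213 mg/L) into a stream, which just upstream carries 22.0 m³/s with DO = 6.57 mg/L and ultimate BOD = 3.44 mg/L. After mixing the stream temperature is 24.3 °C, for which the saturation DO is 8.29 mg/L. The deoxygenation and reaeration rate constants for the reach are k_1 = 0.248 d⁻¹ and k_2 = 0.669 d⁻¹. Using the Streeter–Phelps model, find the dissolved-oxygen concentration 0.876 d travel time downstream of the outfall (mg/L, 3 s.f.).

DO ≈ 5.14 mg/L

Mixed DO = (22.0×6.57 + 1.16×0.849)/(22.0+1.16) = 145.5/23.16 = 6.283 mg/L.
Mixed L₀ = (22.0×3.44 + 1.16×213)/(23.16) = 322.8/23.16 = 13.94 mg/L.
Initial deficit D₀ = C_s − DO₀ = 8.29 − 6.283 = 2.007 mg/L.
D(0.876) = [0.248×13.94/(0.669−0.248)](e^(−0.248×0.876) − e^(−0.669×0.876)) + 2.007 e^(−0.669×0.876)
= 8.209 × (0.8047 − 0.5565) + 2.007 × 0.5565 = 3.154 mg/L.
DO = 8.29 − 3.154 = 5.136 mg/L.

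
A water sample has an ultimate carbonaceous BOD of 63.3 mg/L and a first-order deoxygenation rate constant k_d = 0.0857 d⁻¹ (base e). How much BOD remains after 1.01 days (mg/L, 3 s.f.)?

L ≈ 58.1 mg/L

L_t = L₀ e^(−k_d t) = 63.3 × e^(−0.0857×1.01) = 63.3 × 0.9171 = 58.05 mg/L.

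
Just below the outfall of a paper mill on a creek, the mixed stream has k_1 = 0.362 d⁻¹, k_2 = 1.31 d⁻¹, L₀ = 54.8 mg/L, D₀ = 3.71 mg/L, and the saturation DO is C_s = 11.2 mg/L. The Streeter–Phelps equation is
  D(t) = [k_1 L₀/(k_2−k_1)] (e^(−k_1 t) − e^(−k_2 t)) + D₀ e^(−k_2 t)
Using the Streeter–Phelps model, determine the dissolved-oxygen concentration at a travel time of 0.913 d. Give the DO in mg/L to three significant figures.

DO ≈ 1.37 mg/L

k_1 L₀/(k_2−k_1) = 0.362×54.8/(1.31−0.362) = 19.84/0.9480 = 20.93 mg/L.
e^(−k_1 t) = e^(−0.362×0.9130) = 0.7186; e^(−k_2 t) = e^(−1.31×0.9130) = 0.3024.
D = 20.93 × (0.7186 − 0.3024) + 3.71 × 0.3024 = 8.709 + 1.122 = 9.830 mg/L.
DO = C_s − D = 11.2 − 9.830 = 1.370 mg/L.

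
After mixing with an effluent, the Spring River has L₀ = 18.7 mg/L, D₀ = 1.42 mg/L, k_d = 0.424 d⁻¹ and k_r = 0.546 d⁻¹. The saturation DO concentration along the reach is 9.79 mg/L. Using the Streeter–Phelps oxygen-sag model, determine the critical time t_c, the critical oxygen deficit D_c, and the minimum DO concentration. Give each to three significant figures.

With k_r/k_d = 1.288 and 1 − D₀(k_r−k_d)/(k_d L₀) = 0.9782,
t_c = ln(1.288 × 0.9782) / (0.546 − 0.424) = ln(1.260) / 0.1220 = 0.2308/0.1220 = 1.892 d.
D_c = (k_d/k_r) L₀ e^(−k_d t_c) = (0.424/0.546) × 18.7 × e^(−0.424×1.892) = 0.7766 × 18.7 × 0.4484 = 6.511 mg/L.
Minimum DO = C_s − D_c = 9.79 − 6.511 = 3.279 mg/L.

t_c ≈ 1.89 d; D_c ≈ 6.51 mg/L; min DO ≈ 3.28 mg/L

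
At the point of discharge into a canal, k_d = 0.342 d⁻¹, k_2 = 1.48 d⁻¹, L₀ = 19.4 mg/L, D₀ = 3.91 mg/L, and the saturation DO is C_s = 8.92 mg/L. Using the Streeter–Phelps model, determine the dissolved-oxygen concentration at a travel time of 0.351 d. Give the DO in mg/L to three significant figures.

DO ≈ 4.89 mg/L

k_d L₀/(k_2−k_d) = 0.342×19.4/(1.48−0.342) = 6.635/1.138 = 5.830 mg/L.
e^(−k_d t) = e^(−0.342×0.3510) = 0.8869; e^(−k_2 t) = e^(−1.48×0.3510) = 0.5948.
D = 5.830 × (0.8869 − 0.5948) + 3.91 × 0.5948 = 1.703 + 2.326 = 4.029 mg/L.
DO = C_s − D = 8.92 − 4.029 = 4.891 mg/L.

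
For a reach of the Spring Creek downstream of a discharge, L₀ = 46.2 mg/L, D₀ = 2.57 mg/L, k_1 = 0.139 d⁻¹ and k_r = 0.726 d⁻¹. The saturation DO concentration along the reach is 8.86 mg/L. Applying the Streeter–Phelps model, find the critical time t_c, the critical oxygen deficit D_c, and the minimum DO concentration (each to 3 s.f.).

t_c ≈ 2.36 d; D_c ≈ 6.37 mg/L; min DO ≈ 2.49 mg/L

t_c = [1/(k_r−k_1)] ln[(k_r/k_1)(1 − D₀(k_r−k_1)/(k_1 L₀))]
= [1/(0.726−0.139)] ln[(0.726/0.139)(1 − 2.57×0.5870/(0.139×46.2))]
= (1/0.5870) ln[5.223 × 0.7651] = 1.704 × ln(3.996) = 1.704 × 1.385 = 2.360 d.
L(t_c) = L₀ e^(−k_1 t_c) = 46.2 × 0.7203 = 33.28 mg/L, and at the critical point k_r D_c = k_1 L, so D_c = (0.139/0.726) × 33.28 = 6.372 mg/L.
Minimum DO = C_s − D_c = 8.86 − 6.372 = 2.488 mg/L.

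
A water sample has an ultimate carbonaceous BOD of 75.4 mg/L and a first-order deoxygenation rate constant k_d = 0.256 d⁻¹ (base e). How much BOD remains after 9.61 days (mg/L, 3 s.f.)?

L_t = L₀ e^(−k_d t) = 75.4 × e^(−0.256×9.61) = 75.4 × 0.08542 = 6.441 mg/L.

L ≈ 6.44 mg/L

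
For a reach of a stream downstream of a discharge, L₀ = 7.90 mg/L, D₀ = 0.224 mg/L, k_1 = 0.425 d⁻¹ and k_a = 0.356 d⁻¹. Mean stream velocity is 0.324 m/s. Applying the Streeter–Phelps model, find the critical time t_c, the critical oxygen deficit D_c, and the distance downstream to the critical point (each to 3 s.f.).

t_c = [1/(k_a−k_1)] ln[(k_a/k_1)(1 − D₀(k_a−k_1)/(k_1 L₀))]
= [1/(0.356−0.425)] ln[(0.356/0.425)(1 − 0.224×-0.06900/(0.425×7.90))]
= (1/-0.06900) ln[0.8376 × 1.005] = -14.49 × ln(0.8415) = -14.49 × -0.1726 = 2.501 d.
L(t_c) = L₀ e^(−k_1 t_c) = 7.90 × 0.3455 = 2.729 mg/L, and at the critical point k_a D_c = k_1 L, so D_c = (0.425/0.356) × 2.729 = 3.258 mg/L.
x_c = v t_c = 0.324 m/s × 2.501 d × 86400 s/d = 70010 m ≈ 70.0 km.

t_c ≈ 2.50 d; D_c ≈ 3.26 mg/L; x_c ≈ 70.0 km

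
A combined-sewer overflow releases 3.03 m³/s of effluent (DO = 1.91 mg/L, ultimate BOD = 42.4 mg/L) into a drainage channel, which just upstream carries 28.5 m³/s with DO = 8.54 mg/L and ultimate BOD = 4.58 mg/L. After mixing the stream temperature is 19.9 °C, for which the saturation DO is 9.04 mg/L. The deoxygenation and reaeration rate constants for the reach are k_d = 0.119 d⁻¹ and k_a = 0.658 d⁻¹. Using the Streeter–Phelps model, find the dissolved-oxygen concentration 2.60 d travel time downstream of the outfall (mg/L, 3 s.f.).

Mixed DO = (28.5×8.54 + 3.03×1.91)/(28.5+3.03) = 249.2/31.53 = 7.903 mg/L.
Mixed L₀ = (28.5×4.58 + 3.03×42.4)/(31.53) = 259.0/31.53 = 8.214 mg/L.
Initial deficit D₀ = C_s − DO₀ = 9.04 − 7.903 = 1.137 mg/L.
D(2.60) = [0.119×8.214/(0.658−0.119)](e^(−0.119×2.60) − e^(−0.658×2.60)) + 1.137 e^(−0.658×2.60)
= 1.814 × (0.7339 − 0.1807) + 1.137 × 0.1807 = 1.209 mg/L.
DO = 9.04 − 1.209 = 7.831 mg/L.

DO ≈ 7.83 mg/L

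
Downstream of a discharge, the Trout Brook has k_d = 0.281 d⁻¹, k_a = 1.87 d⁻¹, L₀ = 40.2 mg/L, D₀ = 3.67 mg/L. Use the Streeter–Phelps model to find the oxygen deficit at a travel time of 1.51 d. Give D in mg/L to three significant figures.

D ≈ 4.45 mg/L

k_d L₀/(k_a−k_d) = 0.281×40.2/(1.87−0.281) = 11.30/1.589 = 7.109 mg/L.
e^(−k_d t) = e^(−0.281×1.510) = 0.6542; e^(−k_a t) = e^(−1.87×1.510) = 0.05939.
D = 7.109 × (0.6542 − 0.05939) + 3.67 × 0.05939 = 4.229 + 0.2179 = 4.447 mg/L.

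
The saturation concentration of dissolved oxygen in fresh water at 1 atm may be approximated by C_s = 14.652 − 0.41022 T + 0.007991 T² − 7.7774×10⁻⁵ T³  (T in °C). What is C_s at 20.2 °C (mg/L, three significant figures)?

C_s = 14.652 − 0.41022×20.2 + 0.007991×20.2² − 7.7774×10⁻⁵×20.2³ = 8.985 mg/L.

C_s ≈ 8.99 mg/L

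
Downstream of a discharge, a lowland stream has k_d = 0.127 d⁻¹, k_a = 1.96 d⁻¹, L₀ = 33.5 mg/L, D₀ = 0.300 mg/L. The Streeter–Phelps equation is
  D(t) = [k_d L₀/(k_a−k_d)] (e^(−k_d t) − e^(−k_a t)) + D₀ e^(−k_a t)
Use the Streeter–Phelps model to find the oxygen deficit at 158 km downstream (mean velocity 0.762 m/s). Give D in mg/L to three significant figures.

D ≈ 1.69 mg/L

Travel time t = x/v = 158 km / (0.762 m/s) = 158000 m / 0.762 m/s = 207300 s = 2.400 d.
k_d L₀/(k_a−k_d) = 0.127×33.5/(1.96−0.127) = 4.255/1.833 = 2.321 mg/L.
e^(−k_d t) = e^(−0.127×2.400) = 0.7373; e^(−k_a t) = e^(−1.96×2.400) = 0.009061.
D = 2.321 × (0.7373 − 0.009061) + 0.300 × 0.009061 = 1.690 + 0.002718 = 1.693 mg/L.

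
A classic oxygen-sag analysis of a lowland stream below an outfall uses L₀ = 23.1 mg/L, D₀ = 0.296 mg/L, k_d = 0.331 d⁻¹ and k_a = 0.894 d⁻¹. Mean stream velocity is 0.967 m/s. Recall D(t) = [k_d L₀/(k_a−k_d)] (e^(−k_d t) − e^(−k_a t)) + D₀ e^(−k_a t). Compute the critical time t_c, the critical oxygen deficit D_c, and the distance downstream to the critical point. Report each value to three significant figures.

t_c = [1/(k_a−k_d)] ln[(k_a/k_d)(1 − D₀(k_a−k_d)/(k_d L₀))]
= [1/(0.894−0.331)] ln[(0.894/0.331)(1 − 0.296×0.5630/(0.331×23.1))]
= (1/0.5630) ln[2.701 × 0.9782] = 1.776 × ln(2.642) = 1.776 × 0.9716 = 1.726 d.
D_c = (k_d/k_a) L₀ e^(−k_d t_c) = (0.331/0.894) × 23.1 × e^(−0.331×1.726) = 0.3702 × 23.1 × 0.5648 = 4.831 mg/L.
x_c = v t_c = 0.967 m/s × 1.726 d × 86400 s/d = 144200 m ≈ 144 km.

t_c ≈ 1.73 d; D_c ≈ 4.83 mg/L; x_c ≈ 144 km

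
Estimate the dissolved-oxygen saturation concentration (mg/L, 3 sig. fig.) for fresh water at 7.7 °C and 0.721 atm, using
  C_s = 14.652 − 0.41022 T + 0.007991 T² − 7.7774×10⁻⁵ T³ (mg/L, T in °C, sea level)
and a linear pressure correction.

C_s ≈ 8.60 mg/L

At sea level: C_s = 14.652 − 0.41022×7.7 + 0.007991×7.7² − 7.7774×10⁻⁵×7.7³ = 11.93 mg/L.
Pressure correction: C_s' = 11.93 × 0.721 = 8.603 mg/L.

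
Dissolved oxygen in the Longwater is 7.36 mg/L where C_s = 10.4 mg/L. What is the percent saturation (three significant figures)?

% saturation = C/C_s × 100 = 7.36/10.4 × 100 = 70.8 %.

70.8 % saturation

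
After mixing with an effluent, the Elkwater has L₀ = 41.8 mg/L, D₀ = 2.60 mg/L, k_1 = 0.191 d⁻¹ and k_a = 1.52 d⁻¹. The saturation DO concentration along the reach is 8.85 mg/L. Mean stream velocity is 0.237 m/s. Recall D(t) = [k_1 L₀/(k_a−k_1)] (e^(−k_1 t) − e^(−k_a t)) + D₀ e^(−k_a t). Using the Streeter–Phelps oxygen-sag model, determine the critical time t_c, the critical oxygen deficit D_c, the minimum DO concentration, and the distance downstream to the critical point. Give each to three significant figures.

t_c ≈ 1.13 d; D_c ≈ 4.23 mg/L; min DO ≈ 4.62 mg/L; x_c ≈ 23.2 km

At the critical point dD/dt = 0, so k_1 L₀ e^(−k_1 t) = k_a D. Substituting D(t) from the Streeter–Phelps equation and solving for t gives
t_c = ln[(k_a/k_1)(1 − D₀(k_a−k_1)/(k_1 L₀))] / (k_a−k_1).
Here k_a−k_1 = 1.329 d⁻¹ and 1 − D₀(k_a−k_1)/(k_1 L₀) = 1 − 2.60×1.329/(0.191×41.8) = 0.5672, so
t_c = ln(7.958 × 0.5672) / 1.329 = 1.507 / 1.329 = 1.134 d.
L(t_c) = L₀ e^(−k_1 t_c) = 41.8 × 0.8052 = 33.66 mg/L, and at the critical point k_a D_c = k_1 L, so D_c = (0.191/1.52) × 33.66 = 4.230 mg/L.
Minimum DO = C_s − D_c = 8.85 − 4.230 = 4.620 mg/L.
x_c = v t_c = 0.237 m/s × 1.134 d × 86400 s/d = 23220 m ≈ 23.2 km.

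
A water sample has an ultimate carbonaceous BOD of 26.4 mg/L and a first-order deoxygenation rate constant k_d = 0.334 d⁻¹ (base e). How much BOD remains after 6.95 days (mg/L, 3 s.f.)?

L ≈ 2.59 mg/L

L_t = L₀ e^(−k_d t) = 26.4 × e^(−0.334×6.95) = 26.4 × 0.09815 = 2.591 mg/L.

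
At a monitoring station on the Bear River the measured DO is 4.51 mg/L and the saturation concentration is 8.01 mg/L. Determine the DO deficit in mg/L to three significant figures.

D = C_s − C = 8.01 − 4.51 = 3.50 mg/L.

D ≈ 3.50 mg/L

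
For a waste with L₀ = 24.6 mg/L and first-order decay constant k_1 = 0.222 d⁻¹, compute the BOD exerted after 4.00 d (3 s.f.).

y ≈ 14.5 mg/L

y_t = L₀(1 − e^(−k_1 t)) = 24.6 × (1 − e^(−0.222×4.00))
= 24.6 × (1 − 0.4115) = 24.6 × 0.5885 = 14.48 mg/L.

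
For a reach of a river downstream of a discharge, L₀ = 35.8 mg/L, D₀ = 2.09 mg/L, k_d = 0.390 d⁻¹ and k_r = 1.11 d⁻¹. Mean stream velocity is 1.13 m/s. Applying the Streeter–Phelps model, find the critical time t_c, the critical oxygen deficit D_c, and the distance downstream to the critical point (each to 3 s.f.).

t_c = [1/(k_r−k_d)] ln[(k_r/k_d)(1 − D₀(k_r−k_d)/(k_d L₀))]
= [1/(1.11−0.390)] ln[(1.11/0.390)(1 − 2.09×0.7200/(0.390×35.8))]
= (1/0.7200) ln[2.846 × 0.8922] = 1.389 × ln(2.539) = 1.389 × 0.9319 = 1.294 d.
L(t_c) = L₀ e^(−k_d t_c) = 35.8 × 0.6036 = 21.61 mg/L, and at the critical point k_r D_c = k_d L, so D_c = (0.390/1.11) × 21.61 = 7.593 mg/L.
x_c = v t_c = 1.13 m/s × 1.294 d × 86400 s/d = 126400 m ≈ 126 km.

t_c ≈ 1.29 d; D_c ≈ 7.59 mg/L; x_c ≈ 126 km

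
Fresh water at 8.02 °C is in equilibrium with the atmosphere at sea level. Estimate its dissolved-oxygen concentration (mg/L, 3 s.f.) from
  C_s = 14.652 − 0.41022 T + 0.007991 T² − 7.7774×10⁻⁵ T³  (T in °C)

C_s = 14.652 − 0.41022×8.02 + 0.007991×8.02² − 7.7774×10⁻⁵×8.02³ = 11.84 mg/L.

C_s ≈ 11.8 mg/L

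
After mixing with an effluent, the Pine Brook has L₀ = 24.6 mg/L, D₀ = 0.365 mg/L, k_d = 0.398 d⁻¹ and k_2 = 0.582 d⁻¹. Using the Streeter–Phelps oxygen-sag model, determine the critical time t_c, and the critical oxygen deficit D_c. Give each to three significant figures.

t_c = [1/(k_2−k_d)] ln[(k_2/k_d)(1 − D₀(k_2−k_d)/(k_d L₀))]
= [1/(0.582−0.398)] ln[(0.582/0.398)(1 − 0.365×0.1840/(0.398×24.6))]
= (1/0.1840) ln[1.462 × 0.9931] = 5.435 × ln(1.452) = 5.435 × 0.3731 = 2.028 d.
L(t_c) = L₀ e^(−k_d t_c) = 24.6 × 0.4461 = 10.98 mg/L, and at the critical point k_2 D_c = k_d L, so D_c = (0.398/0.582) × 10.98 = 7.505 mg/L.

t_c ≈ 2.03 d; D_c ≈ 7.51 mg/L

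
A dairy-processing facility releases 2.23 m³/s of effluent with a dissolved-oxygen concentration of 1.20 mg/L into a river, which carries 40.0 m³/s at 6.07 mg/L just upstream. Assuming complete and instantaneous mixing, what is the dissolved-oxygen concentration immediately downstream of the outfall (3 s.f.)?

5.81 mg/L

Flow-weighted mixing: C = (Q_r C_r + Q_w C_w)/(Q_r + Q_w)
= (40.0×6.07 + 2.23×1.20)/(40.0 + 2.23) = 245.5/42.23 = 5.813 mg/L.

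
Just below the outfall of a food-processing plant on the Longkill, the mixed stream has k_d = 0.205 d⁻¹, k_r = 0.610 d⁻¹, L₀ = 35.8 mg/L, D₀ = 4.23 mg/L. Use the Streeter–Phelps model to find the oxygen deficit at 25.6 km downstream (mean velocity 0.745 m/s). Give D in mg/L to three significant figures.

D ≈ 5.80 mg/L

Travel time t = x/v = 25.6 km / (0.745 m/s) = 25600 m / 0.745 m/s = 34360 s = 0.3977 d.
k_d L₀/(k_r−k_d) = 0.205×35.8/(0.610−0.205) = 7.339/0.4050 = 18.12 mg/L.
e^(−k_d t) = e^(−0.205×0.3977) = 0.9217; e^(−k_r t) = e^(−0.610×0.3977) = 0.7846.
D = 18.12 × (0.9217 − 0.7846) + 4.23 × 0.7846 = 2.485 + 3.319 = 5.804 mg/L.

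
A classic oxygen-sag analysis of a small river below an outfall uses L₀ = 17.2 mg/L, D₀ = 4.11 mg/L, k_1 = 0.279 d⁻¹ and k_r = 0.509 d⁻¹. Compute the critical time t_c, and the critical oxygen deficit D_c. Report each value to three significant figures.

At the critical point dD/dt = 0, so k_1 L₀ e^(−k_1 t) = k_r D. Substituting D(t) from the Streeter–Phelps equation and solving for t gives
t_c = ln[(k_r/k_1)(1 − D₀(k_r−k_1)/(k_1 L₀))] / (k_r−k_1).
Here k_r−k_1 = 0.2300 d⁻¹ and 1 − D₀(k_r−k_1)/(k_1 L₀) = 1 − 4.11×0.2300/(0.279×17.2) = 0.8030, so
t_c = ln(1.824 × 0.8030) / 0.2300 = 0.3819 / 0.2300 = 1.660 d.
D_c = (k_1/k_r) L₀ e^(−k_1 t_c) = (0.279/0.509) × 17.2 × e^(−0.279×1.660) = 0.5481 × 17.2 × 0.6293 = 5.933 mg/L.

t_c ≈ 1.66 d; D_c ≈ 5.93 mg/L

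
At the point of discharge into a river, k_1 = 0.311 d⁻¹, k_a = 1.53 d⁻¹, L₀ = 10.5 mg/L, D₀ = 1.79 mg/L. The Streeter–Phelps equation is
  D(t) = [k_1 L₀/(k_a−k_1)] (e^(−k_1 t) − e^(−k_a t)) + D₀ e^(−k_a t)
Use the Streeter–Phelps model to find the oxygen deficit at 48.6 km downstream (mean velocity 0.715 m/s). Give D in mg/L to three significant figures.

Travel time t = x/v = 48.6 km / (0.715 m/s) = 48600 m / 0.715 m/s = 67970 s = 0.7867 d.
k_1 L₀/(k_a−k_1) = 0.311×10.5/(1.53−0.311) = 3.265/1.219 = 2.679 mg/L.
e^(−k_1 t) = e^(−0.311×0.7867) = 0.7830; e^(−k_a t) = e^(−1.53×0.7867) = 0.3001.
D = 2.679 × (0.7830 − 0.3001) + 1.79 × 0.3001 = 1.294 + 0.5372 = 1.831 mg/L.

D ≈ 1.83 mg/L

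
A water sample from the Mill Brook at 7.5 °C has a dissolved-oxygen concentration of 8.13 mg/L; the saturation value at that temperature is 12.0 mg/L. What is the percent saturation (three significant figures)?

% saturation = C/C_s × 100 = 8.13/12.0 × 100 = 67.8 %.

67.8 % saturation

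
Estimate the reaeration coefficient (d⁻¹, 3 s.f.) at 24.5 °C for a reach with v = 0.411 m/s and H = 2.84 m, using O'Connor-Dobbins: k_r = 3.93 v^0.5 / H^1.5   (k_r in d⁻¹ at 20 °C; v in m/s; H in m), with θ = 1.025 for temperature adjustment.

k_r(20) = 3.93 × 0.411^0.5 / 2.84^1.5 = 3.93 × 0.6411 / 4.786 = 0.5264 d⁻¹.
k_r(24.5) = 0.5264 × 1.025^(24.5−20) = 0.5264 × 1.118 = 0.5883 d⁻¹.

k_r ≈ 0.588 d⁻¹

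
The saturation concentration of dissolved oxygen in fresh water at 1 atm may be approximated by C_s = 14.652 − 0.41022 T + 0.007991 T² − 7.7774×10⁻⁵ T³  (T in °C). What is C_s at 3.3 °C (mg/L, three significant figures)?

C_s = 14.652 − 0.41022×3.3 + 0.007991×3.3² − 7.7774×10⁻⁵×3.3³ = 13.38 mg/L.

C_s ≈ 13.4 mg/L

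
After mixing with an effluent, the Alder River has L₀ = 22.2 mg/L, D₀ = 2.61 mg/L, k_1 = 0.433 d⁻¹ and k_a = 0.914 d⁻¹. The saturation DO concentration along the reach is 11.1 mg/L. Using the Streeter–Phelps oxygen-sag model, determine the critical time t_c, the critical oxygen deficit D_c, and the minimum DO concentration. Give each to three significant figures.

t_c ≈ 1.26 d; D_c ≈ 6.09 mg/L; min DO ≈ 5.01 mg/L

With k_a/k_1 = 2.111 and 1 − D₀(k_a−k_1)/(k_1 L₀) = 0.8694,
t_c = ln(2.111 × 0.8694) / (0.914 − 0.433) = ln(1.835) / 0.4810 = 0.6071/0.4810 = 1.262 d.
L(t_c) = L₀ e^(−k_1 t_c) = 22.2 × 0.5789 = 12.85 mg/L, and at the critical point k_a D_c = k_1 L, so D_c = (0.433/0.914) × 12.85 = 6.089 mg/L.
Minimum DO = C_s − D_c = 11.1 − 6.089 = 5.011 mg/L.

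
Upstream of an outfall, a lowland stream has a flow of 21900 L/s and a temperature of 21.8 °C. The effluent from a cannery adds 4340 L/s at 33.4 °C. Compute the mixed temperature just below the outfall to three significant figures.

Flow-weighted mixing: C = (Q_r C_r + Q_w C_w)/(Q_r + Q_w)
= (21900×21.8 + 4340×33.4)/(21900 + 4340) = 622400/26240 = 23.72 °C.

23.7 °C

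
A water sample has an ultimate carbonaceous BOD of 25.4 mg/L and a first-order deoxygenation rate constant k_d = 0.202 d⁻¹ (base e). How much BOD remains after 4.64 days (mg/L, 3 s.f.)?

L ≈ 9.95 mg/L

L_t = L₀ e^(−k_d t) = 25.4 × e^(−0.202×4.64) = 25.4 × 0.3917 = 9.949 mg/L.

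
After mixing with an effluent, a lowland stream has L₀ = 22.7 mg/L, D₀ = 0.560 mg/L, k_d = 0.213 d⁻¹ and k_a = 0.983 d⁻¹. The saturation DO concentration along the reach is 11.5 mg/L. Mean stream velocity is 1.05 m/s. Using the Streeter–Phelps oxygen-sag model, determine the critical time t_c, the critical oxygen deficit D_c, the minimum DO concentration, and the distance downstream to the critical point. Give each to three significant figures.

t_c ≈ 1.86 d; D_c ≈ 3.31 mg/L; min DO ≈ 8.19 mg/L; x_c ≈ 169 km

With k_a/k_d = 4.615 and 1 − D₀(k_a−k_d)/(k_d L₀) = 0.9108,
t_c = ln(4.615 × 0.9108) / (0.983 − 0.213) = ln(4.203) / 0.7700 = 1.436/0.7700 = 1.865 d.
D_c = (k_d/k_a) L₀ e^(−k_d t_c) = (0.213/0.983) × 22.7 × e^(−0.213×1.865) = 0.2167 × 22.7 × 0.6722 = 3.306 mg/L.
Minimum DO = C_s − D_c = 11.5 − 3.306 = 8.194 mg/L.
x_c = v t_c = 1.05 m/s × 1.865 d × 86400 s/d = 169200 m ≈ 169 km.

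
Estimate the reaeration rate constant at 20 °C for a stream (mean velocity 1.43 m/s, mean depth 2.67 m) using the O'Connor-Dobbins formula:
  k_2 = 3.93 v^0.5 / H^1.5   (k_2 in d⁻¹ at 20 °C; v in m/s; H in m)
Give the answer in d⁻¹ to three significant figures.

k_2 = 3.93 × 1.43^0.5 / 2.67^1.5 = 3.93 × 1.196 / 4.363 = 1.077 d⁻¹.

k_2 ≈ 1.08 d⁻¹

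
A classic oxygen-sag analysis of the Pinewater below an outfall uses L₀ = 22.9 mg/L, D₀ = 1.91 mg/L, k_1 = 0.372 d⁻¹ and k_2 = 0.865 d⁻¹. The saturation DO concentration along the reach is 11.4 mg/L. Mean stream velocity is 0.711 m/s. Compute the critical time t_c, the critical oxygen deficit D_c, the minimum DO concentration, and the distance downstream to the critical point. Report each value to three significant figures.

t_c ≈ 1.47 d; D_c ≈ 5.69 mg/L; min DO ≈ 5.71 mg/L; x_c ≈ 90.6 km

At the critical point dD/dt = 0, so k_1 L₀ e^(−k_1 t) = k_2 D. Substituting D(t) from the Streeter–Phelps equation and solving for t gives
t_c = ln[(k_2/k_1)(1 − D₀(k_2−k_1)/(k_1 L₀))] / (k_2−k_1).
Here k_2−k_1 = 0.4930 d⁻¹ and 1 − D₀(k_2−k_1)/(k_1 L₀) = 1 − 1.91×0.4930/(0.372×22.9) = 0.8895, so
t_c = ln(2.325 × 0.8895) / 0.4930 = 0.7267 / 0.4930 = 1.474 d.
L(t_c) = L₀ e^(−k_1 t_c) = 22.9 × 0.5779 = 13.23 mg/L, and at the critical point k_2 D_c = k_1 L, so D_c = (0.372/0.865) × 13.23 = 5.691 mg/L.
Minimum DO = C_s − D_c = 11.4 − 5.691 = 5.709 mg/L.
x_c = v t_c = 0.711 m/s × 1.474 d × 86400 s/d = 90550 m ≈ 90.6 km.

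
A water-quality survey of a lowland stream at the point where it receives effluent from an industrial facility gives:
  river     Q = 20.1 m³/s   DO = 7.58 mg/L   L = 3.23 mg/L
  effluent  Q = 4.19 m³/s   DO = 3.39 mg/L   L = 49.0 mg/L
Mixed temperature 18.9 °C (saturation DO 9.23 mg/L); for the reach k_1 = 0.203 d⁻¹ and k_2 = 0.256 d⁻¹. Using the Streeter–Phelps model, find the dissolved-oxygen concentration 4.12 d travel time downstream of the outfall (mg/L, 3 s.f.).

Mixed DO = (20.1×7.58 + 4.19×3.39)/(20.1+4.19) = 166.6/24.29 = 6.857 mg/L.
Mixed L₀ = (20.1×3.23 + 4.19×49.0)/(24.29) = 270.2/24.29 = 11.13 mg/L.
Initial deficit D₀ = C_s − DO₀ = 9.23 − 6.857 = 2.373 mg/L.
D(4.12) = [0.203×11.13/(0.256−0.203)](e^(−0.203×4.12) − e^(−0.256×4.12)) + 2.373 e^(−0.256×4.12)
= 42.61 × (0.4333 − 0.3483) + 2.373 × 0.3483 = 4.448 mg/L.
DO = 9.23 − 4.448 = 4.782 mg/L.

DO ≈ 4.78 mg/L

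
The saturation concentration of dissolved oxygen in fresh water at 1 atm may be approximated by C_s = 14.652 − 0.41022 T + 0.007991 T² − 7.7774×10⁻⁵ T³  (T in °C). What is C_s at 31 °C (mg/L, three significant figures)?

C_s ≈ 7.30 mg/L

C_s = 14.652 − 0.41022×31 + 0.007991×31² − 7.7774×10⁻⁵×31³ = 7.298 mg/L.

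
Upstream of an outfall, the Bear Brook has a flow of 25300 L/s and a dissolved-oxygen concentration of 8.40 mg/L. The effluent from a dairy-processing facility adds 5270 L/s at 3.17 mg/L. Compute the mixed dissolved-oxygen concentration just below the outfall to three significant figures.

Flow-weighted mixing: C = (Q_r C_r + Q_w C_w)/(Q_r + Q_w)
= (25300×8.40 + 5270×3.17)/(25300 + 5270) = 229200/30570 = 7.498 mg/L.

7.50 mg/L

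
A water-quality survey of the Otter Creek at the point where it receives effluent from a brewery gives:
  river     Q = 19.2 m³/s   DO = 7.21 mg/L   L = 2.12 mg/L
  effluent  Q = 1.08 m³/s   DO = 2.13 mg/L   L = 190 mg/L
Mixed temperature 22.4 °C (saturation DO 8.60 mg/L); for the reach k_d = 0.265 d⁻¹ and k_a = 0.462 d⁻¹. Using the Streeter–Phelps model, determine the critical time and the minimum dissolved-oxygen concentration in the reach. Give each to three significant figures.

t_c ≈ 2.28 d; minimum DO ≈ 4.80 mg/L

Mixed DO = (19.2×7.21 + 1.08×2.13)/(19.2+1.08) = 140.7/20.28 = 6.939 mg/L.
Mixed L₀ = (19.2×2.12 + 1.08×190)/(20.28) = 245.9/20.28 = 12.13 mg/L.
Initial deficit D₀ = C_s − DO₀ = 8.60 − 6.939 = 1.661 mg/L.
t_c = (1/0.1970) ln[(0.462/0.265)(1 − 1.661×0.1970/(0.265×12.13))] = 5.076 × ln(1.566) = 2.276 d.
D_c = (0.265/0.462) × 12.13 × e^(−0.265×2.276) = 0.5736 × 12.13 × 0.5470 = 3.805 mg/L.
Minimum DO = 8.60 − 3.805 = 4.795 mg/L.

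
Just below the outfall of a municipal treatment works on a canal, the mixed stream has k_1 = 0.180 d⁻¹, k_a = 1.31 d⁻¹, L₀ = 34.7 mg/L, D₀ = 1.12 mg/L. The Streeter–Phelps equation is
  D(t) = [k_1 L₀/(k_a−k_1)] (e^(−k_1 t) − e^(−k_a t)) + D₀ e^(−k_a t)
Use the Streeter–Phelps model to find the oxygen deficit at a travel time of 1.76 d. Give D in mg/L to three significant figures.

k_1 L₀/(k_a−k_1) = 0.180×34.7/(1.31−0.180) = 6.246/1.130 = 5.527 mg/L.
e^(−k_1 t) = e^(−0.180×1.760) = 0.7285; e^(−k_a t) = e^(−1.31×1.760) = 0.09970.
D = 5.527 × (0.7285 − 0.09970) + 1.12 × 0.09970 = 3.476 + 0.1117 = 3.587 mg/L.

D ≈ 3.59 mg/L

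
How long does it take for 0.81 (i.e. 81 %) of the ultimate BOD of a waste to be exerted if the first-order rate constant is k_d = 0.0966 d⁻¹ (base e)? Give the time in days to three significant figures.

y/L₀ = 1 − e^(−k_d t) = 0.81 ⇒ e^(−k_d t) = 0.190
t = −ln(0.190) / 0.0966 = 1.661 / 0.0966 = 17.19 d.

t ≈ 17.2 d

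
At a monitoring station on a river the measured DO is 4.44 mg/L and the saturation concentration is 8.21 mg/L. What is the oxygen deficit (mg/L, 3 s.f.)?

D ≈ 3.77 mg/L

D = C_s − C = 8.21 − 4.44 = 3.77 mg/L.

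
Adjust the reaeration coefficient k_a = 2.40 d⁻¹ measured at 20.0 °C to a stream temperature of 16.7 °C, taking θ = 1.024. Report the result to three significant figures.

k_a(T₂) = k_a(T₁) · θ^(T₂−T₁) = 2.40 × 1.024^(16.7−20.0)
= 2.40 × 1.024^-3.30 = 2.40 × 0.9247 = 2.219 d⁻¹.

k_a ≈ 2.22 d⁻¹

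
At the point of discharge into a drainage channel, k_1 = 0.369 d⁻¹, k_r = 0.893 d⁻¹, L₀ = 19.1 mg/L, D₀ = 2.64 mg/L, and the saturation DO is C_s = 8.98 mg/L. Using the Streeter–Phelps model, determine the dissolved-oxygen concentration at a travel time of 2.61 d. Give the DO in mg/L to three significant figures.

k_1 L₀/(k_r−k_1) = 0.369×19.1/(0.893−0.369) = 7.048/0.5240 = 13.45 mg/L.
e^(−k_1 t) = e^(−0.369×2.610) = 0.3817; e^(−k_r t) = e^(−0.893×2.610) = 0.09722.
D = 13.45 × (0.3817 − 0.09722) + 2.64 × 0.09722 = 3.826 + 0.2567 = 4.083 mg/L.
DO = C_s − D = 8.98 − 4.083 = 4.897 mg/L.

DO ≈ 4.90 mg/L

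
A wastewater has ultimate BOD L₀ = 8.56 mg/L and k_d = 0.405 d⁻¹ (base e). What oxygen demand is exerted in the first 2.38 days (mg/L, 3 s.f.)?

y ≈ 5.30 mg/L

y_t = L₀(1 − e^(−k_d t)) = 8.56 × (1 − e^(−0.405×2.38))
= 8.56 × (1 − 0.3814) = 8.56 × 0.6186 = 5.295 mg/L.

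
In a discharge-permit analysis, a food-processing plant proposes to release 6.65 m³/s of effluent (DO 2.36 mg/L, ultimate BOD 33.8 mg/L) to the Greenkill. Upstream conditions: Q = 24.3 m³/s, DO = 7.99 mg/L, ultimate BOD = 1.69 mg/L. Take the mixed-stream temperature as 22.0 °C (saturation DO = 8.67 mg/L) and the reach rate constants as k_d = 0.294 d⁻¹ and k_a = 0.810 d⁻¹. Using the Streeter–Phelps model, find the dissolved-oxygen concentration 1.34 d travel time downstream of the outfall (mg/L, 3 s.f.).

Mixed DO = (24.3×7.99 + 6.65×2.36)/(24.3+6.65) = 209.9/30.95 = 6.780 mg/L.
Mixed L₀ = (24.3×1.69 + 6.65×33.8)/(30.95) = 265.8/30.95 = 8.589 mg/L.
Initial deficit D₀ = C_s − DO₀ = 8.67 − 6.780 = 1.890 mg/L.
D(1.34) = [0.294×8.589/(0.810−0.294)](e^(−0.294×1.34) − e^(−0.810×1.34)) + 1.890 e^(−0.810×1.34)
= 4.894 × (0.6744 − 0.3378) + 1.890 × 0.3378 = 2.286 mg/L.
DO = 8.67 − 2.286 = 6.384 mg/L.

DO ≈ 6.38 mg/L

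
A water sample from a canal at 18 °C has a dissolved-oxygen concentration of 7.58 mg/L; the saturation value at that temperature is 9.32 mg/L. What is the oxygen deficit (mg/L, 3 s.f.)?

D = C_s − C = 9.32 − 7.58 = 1.74 mg/L.

D ≈ 1.74 mg/L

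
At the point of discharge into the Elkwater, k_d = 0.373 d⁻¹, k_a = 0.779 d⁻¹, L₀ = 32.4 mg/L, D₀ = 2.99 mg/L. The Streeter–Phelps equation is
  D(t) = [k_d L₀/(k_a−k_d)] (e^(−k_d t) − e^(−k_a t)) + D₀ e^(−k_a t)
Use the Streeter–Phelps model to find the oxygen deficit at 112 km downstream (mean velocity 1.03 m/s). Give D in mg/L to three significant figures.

Travel time t = x/v = 112 km / (1.03 m/s) = 112000 m / 1.03 m/s = 108700 s = 1.259 d.
k_d L₀/(k_a−k_d) = 0.373×32.4/(0.779−0.373) = 12.09/0.4060 = 29.77 mg/L.
e^(−k_d t) = e^(−0.373×1.259) = 0.6254; e^(−k_a t) = e^(−0.779×1.259) = 0.3752.
D = 29.77 × (0.6254 − 0.3752) + 2.99 × 0.3752 = 7.447 + 1.122 = 8.569 mg/L.

D ≈ 8.57 mg/L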